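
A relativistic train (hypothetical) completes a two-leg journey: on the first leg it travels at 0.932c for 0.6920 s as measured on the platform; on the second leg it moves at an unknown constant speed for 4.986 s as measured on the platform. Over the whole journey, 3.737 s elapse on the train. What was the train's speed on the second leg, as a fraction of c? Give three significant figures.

Leg 1: γ = 1/√(1 − 0.932²) = 1/√0.1314 = 2.759; τ_1 = 0.6920/2.759 = 0.2508 s.
Leg 2: speed unknown; τ_2 = 4.986/γ_2.
Total proper time: 0.2508 + τ_2 = 3.737, so τ_2 = 3.737 − 0.2508 = 3.486 s.
γ_2 = 4.986/3.486 = 1.430; β = √(1 − 1/γ²) = √0.5111.

β = 0.715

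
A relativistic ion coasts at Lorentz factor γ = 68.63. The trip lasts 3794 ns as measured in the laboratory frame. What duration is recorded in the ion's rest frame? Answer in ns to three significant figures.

γ = 68.63
The interval measured in the laboratory frame is the dilated one; the clock in the ion's rest frame measures the proper time τ = Δt/γ = 3794/68.63 ns.

τ = 55.3 ns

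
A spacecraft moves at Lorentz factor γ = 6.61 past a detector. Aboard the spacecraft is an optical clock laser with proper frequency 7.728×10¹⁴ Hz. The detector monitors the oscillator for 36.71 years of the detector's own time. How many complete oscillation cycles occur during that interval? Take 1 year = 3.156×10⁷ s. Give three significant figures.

γ = 6.61
During 36.71 years of lab time, the oscillator's proper time advances by τ = Δt/γ = 36.71/6.610 = 5.554 years = 1.753×10⁸ s.
N = f × τ = 7.728×10¹⁴ × 1.753×10⁸ = 1.355×10²³.

N = 1.35×10²³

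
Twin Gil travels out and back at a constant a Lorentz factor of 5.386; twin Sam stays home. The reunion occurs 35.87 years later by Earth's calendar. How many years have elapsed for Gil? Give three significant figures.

τ = 6.66 years

γ = 5.386
Gil's clock measures proper time along the trip: τ = Δt/γ = 35.87/5.386 years.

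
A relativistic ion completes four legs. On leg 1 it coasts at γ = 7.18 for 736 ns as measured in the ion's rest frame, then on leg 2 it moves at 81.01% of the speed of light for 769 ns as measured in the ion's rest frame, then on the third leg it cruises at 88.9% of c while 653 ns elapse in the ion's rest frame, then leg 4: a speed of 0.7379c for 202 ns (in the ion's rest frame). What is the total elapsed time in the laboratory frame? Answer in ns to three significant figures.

Leg 1: γ = 7.18; Δt_1 = 7.180 × 736 = 5284 ns.
Leg 2: β = 0.8101; γ = 1/√(1 − 0.8101²) = 1/√0.3437 = 1.706; Δt_2 = 1.706 × 769 = 1312 ns.
Leg 3: β = 0.889; γ = 1/√(1 − 0.889²) = 1/√0.2097 = 2.184; Δt_3 = 2.184 × 653 = 1426 ns.
Leg 4: γ = 1/√(1 − 0.7379²) = 1/√0.4555 = 1.482; Δt_4 = 1.482 × 202 = 299.3 ns.
Total: 5284 + 1312 + 1426 + 299.3 ns.

Δt = 8320 ns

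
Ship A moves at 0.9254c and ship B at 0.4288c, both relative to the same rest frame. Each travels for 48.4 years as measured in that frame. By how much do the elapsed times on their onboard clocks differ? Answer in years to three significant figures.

|τ_A − τ_B| = 25.4 years

A: γ = 1/√(1 − 0.9254²) = 1/√0.1436 = 2.639; τ_A = 48.4/2.639 = 18.34 years.
B: γ = 1/√(1 − 0.4288²) = 1/√0.8161 = 1.107; τ_B = 48.4/1.107 = 43.72 years.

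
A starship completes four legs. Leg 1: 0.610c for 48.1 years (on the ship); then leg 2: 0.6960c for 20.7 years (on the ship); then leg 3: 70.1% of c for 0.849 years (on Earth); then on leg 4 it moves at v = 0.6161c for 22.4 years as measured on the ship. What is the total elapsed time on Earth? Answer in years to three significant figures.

Δt = 119 years

Leg 1: γ = 1/√(1 − 0.610²) = 1/√0.6279 = 1.262; Δt_1 = 1.262 × 48.1 = 60.70 years.
Leg 2: γ = 1/√(1 − 0.6960²) = 1/√0.5156 = 1.393; Δt_2 = 1.393 × 20.7 = 28.83 years.
Leg 3: 0.849 years is already measured on Earth.
Leg 4: γ = 1/√(1 − 0.6161²) = 1/√0.6204 = 1.270; Δt_4 = 1.270 × 22.4 = 28.44 years.
Total: 60.70 + 28.83 + 0.8490 + 28.44 years.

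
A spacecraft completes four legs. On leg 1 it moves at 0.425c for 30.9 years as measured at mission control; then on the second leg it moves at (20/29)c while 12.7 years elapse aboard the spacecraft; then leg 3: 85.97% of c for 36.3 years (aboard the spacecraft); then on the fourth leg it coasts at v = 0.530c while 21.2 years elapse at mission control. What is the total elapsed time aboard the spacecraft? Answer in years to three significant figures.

τ = 94.9 years

Leg 1: γ = 1/√(1 − 0.425²) = 1/√0.8194 = 1.105; τ_1 = 30.9/1.105 = 27.97 years.
Leg 2: 12.7 years is already measured aboard the spacecraft.
Leg 3: 36.3 years is already measured aboard the spacecraft.
Leg 4: γ = 1/√(1 − 0.530²) = 1/√0.7191 = 1.179; τ_4 = 21.2/1.179 = 17.98 years.
Total: 27.97 + 12.70 + 36.30 + 17.98 years.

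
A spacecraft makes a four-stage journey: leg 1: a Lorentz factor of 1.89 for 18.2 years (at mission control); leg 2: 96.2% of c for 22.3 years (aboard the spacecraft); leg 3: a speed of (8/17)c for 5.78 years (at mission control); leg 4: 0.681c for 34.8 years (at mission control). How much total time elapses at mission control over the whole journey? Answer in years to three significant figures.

Δt = 140 years

Leg 1: 18.2 years is already measured at mission control.
Leg 2: β = 0.962; γ = 1/√(1 − 0.962²) = 1/√0.07456 = 3.662; Δt_2 = 3.662 × 22.3 = 81.67 years.
Leg 3: 5.78 years is already measured at mission control.
Leg 4: 34.8 years is already measured at mission control.
Total: 18.20 + 81.67 + 5.780 + 34.80 years.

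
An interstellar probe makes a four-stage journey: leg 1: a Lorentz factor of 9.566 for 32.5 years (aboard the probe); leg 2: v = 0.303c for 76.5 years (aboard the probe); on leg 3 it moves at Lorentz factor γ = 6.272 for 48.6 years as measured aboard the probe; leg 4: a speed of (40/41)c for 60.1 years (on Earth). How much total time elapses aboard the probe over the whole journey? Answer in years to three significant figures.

τ = 171 years

Leg 1: 32.5 years is already measured aboard the probe.
Leg 2: 76.5 years is already measured aboard the probe.
Leg 3: 48.6 years is already measured aboard the probe.
Leg 4: γ = 1/√(1 − (40/41)²) = 41/9 ≈ 4.556; τ_4 = 60.1/4.556 = 13.19 years.
Total: 32.50 + 76.50 + 48.60 + 13.19 years.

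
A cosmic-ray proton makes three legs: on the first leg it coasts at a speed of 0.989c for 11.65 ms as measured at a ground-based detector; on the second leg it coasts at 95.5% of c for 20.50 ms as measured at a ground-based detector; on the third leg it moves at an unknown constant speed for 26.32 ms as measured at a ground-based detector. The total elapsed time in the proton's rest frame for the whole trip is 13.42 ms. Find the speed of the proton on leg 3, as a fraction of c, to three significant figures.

Leg 1: γ = 1/√(1 − 0.989²) = 1/√0.02188 = 6.761; τ_1 = 11.65/6.761 = 1.723 ms.
Leg 2: β = 0.955; γ = 1/√(1 − 0.955²) = 1/√0.08798 = 3.371; τ_2 = 20.50/3.371 = 6.080 ms.
Leg 3: speed unknown; τ_3 = 26.32/γ_3.
Total proper time: 1.723 + 6.080 + τ_3 = 13.42, so τ_3 = 13.42 − 7.804 = 5.616 ms.
γ_3 = 26.32/5.616 = 4.686; β = √(1 − 1/γ²) = √0.9545.

β = 0.977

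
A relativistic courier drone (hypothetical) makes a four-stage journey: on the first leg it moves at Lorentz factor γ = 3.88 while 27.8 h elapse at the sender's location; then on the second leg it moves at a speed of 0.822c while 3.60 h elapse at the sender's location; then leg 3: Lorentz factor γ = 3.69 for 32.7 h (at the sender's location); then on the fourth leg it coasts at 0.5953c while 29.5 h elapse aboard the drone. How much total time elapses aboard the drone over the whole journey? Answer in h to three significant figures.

τ = 47.6 h

Leg 1: γ = 3.88; τ_1 = 27.8/3.880 = 7.165 h.
Leg 2: γ = 1/√(1 − 0.822²) = 1/√0.3243 = 1.756; τ_2 = 3.60/1.756 = 2.050 h.
Leg 3: γ = 3.69; τ_3 = 32.7/3.690 = 8.862 h.
Leg 4: 29.5 h is already measured aboard the drone.
Total: 7.165 + 2.050 + 8.862 + 29.50 h.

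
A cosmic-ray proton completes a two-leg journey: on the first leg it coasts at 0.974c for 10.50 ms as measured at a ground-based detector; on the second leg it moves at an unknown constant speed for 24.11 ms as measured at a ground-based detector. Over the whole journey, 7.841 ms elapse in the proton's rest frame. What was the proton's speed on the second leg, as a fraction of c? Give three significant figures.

Leg 1: γ = 1/√(1 − 0.974²) = 1/√0.05132 = 4.414; τ_1 = 10.50/4.414 = 2.379 ms.
Leg 2: speed unknown; τ_2 = 24.11/γ_2.
Total proper time: 2.379 + τ_2 = 7.841, so τ_2 = 7.841 − 2.379 = 5.462 ms.
γ_2 = 24.11/5.462 = 4.414; β = √(1 − 1/γ²) = √0.9487.

β = 0.974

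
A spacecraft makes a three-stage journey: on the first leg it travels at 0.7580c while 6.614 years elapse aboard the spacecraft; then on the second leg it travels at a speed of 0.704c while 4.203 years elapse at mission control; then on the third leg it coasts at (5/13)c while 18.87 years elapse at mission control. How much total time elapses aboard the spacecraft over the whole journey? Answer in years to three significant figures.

τ = 27.0 years

Leg 1: 6.614 years is already measured aboard the spacecraft.
Leg 2: γ = 1/√(1 − 0.704²) = 1/√0.5044 = 1.408; τ_2 = 4.203/1.408 = 2.985 years.
Leg 3: γ = 1/√(1 − (5/13)²) = 13/12 ≈ 1.083; τ_3 = 18.87/1.083 = 17.42 years.
Total: 6.614 + 2.985 + 17.42 years.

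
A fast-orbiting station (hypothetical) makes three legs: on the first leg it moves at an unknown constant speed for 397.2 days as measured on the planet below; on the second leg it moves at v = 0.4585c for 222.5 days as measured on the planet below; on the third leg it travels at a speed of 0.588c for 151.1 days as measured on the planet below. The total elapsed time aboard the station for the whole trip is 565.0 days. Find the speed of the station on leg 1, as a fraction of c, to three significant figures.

Leg 1: speed unknown; τ_1 = 397.2/γ_1.
Leg 2: γ = 1/√(1 − 0.4585²) = 1/√0.7898 = 1.125; τ_2 = 222.5/1.125 = 197.7 days.
Leg 3: γ = 1/√(1 − 0.588²) = 1/√0.6543 = 1.236; τ_3 = 151.1/1.236 = 122.2 days.
Total proper time: τ_1 + 197.7 + 122.2 = 565.0, so τ_1 = 565.0 − 320.0 = 245.0 days.
γ_1 = 397.2/245.0 = 1.621; β = √(1 − 1/γ²) = √0.6194.

β = 0.787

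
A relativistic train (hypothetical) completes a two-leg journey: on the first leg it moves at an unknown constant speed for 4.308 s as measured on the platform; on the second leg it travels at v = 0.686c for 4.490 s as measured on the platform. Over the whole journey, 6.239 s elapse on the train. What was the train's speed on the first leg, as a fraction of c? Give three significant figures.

β = 0.724

Leg 1: speed unknown; τ_1 = 4.308/γ_1.
Leg 2: γ = 1/√(1 − 0.686²) = 1/√0.5294 = 1.374; τ_2 = 4.490/1.374 = 3.267 s.
Total proper time: τ_1 + 3.267 = 6.239, so τ_1 = 6.239 − 3.267 = 2.972 s.
γ_1 = 4.308/2.972 = 1.449; β = √(1 − 1/γ²) = √0.5240.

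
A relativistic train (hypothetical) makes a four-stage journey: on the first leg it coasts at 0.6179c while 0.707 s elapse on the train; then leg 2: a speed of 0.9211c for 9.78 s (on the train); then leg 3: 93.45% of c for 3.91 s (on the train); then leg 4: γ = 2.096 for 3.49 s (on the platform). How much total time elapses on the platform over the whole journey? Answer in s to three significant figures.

Leg 1: γ = 1/√(1 − 0.6179²) = 1/√0.6182 = 1.272; Δt_1 = 1.272 × 0.707 = 0.8992 s.
Leg 2: γ = 1/√(1 − 0.9211²) = 1/√0.1516 = 2.569; Δt_2 = 2.569 × 9.78 = 25.12 s.
Leg 3: β = 0.9345; γ = 1/√(1 − 0.9345²) = 1/√0.1267 = 2.809; Δt_3 = 2.809 × 3.91 = 10.98 s.
Leg 4: 3.49 s is already measured on the platform.
Total: 0.8992 + 25.12 + 10.98 + 3.490 s.

Δt = 40.5 s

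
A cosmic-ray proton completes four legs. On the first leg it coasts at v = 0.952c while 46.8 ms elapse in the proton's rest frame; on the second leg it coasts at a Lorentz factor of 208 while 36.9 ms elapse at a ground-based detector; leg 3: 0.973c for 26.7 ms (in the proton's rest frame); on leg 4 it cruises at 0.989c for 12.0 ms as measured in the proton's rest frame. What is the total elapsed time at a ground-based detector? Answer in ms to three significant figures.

Δt = 387 ms

Leg 1: γ = 1/√(1 − 0.952²) = 1/√0.09370 = 3.267; Δt_1 = 3.267 × 46.8 = 152.9 ms.
Leg 2: 36.9 ms is already measured at a ground-based detector.
Leg 3: γ = 1/√(1 − 0.973²) = 1/√0.05327 = 4.333; Δt_3 = 4.333 × 26.7 = 115.7 ms.
Leg 4: γ = 1/√(1 − 0.989²) = 1/√0.02188 = 6.761; Δt_4 = 6.761 × 12.0 = 81.13 ms.
Total: 152.9 + 36.90 + 115.7 + 81.13 ms.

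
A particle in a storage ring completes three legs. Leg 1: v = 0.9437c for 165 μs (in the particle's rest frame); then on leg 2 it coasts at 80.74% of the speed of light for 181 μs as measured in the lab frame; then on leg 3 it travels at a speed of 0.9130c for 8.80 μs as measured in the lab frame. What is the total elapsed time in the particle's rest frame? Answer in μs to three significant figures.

Leg 1: 165 μs is already measured in the particle's rest frame.
Leg 2: β = 0.8074; γ = 1/√(1 − 0.8074²) = 1/√0.3481 = 1.695; τ_2 = 181/1.695 = 106.8 μs.
Leg 3: γ = 1/√(1 − 0.9130²) = 1/√0.1664 = 2.451; τ_3 = 8.80/2.451 = 3.590 μs.
Total: 165.0 + 106.8 + 3.590 μs.

τ = 275 μs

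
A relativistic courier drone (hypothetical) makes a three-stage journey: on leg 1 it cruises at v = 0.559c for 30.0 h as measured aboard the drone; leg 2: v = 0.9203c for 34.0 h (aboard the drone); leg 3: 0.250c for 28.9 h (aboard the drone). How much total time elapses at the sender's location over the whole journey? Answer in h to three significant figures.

Leg 1: γ = 1/√(1 − 0.559²) = 1/√0.6875 = 1.206; Δt_1 = 1.206 × 30.0 = 36.18 h.
Leg 2: γ = 1/√(1 − 0.9203²) = 1/√0.1530 = 2.556; Δt_2 = 2.556 × 34.0 = 86.91 h.
Leg 3: γ = 1/√(1 − 0.250²) = 1/√0.9375 = 1.033; Δt_3 = 1.033 × 28.9 = 29.85 h.
Total: 36.18 + 86.91 + 29.85 h.

Δt = 153 h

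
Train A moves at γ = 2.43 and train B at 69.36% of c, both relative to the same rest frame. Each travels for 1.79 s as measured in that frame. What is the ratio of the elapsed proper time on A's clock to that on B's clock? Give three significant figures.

A: γ = 2.43. B: β = 0.6936; γ = 1/√(1 − 0.6936²) = 1/√0.5189 = 1.388.
τ_A/τ_B = γ_B/γ_A = 1.388/2.430 = 0.5713, so τ_A/τ_B = 0.5713.

τ_A/τ_B = 0.571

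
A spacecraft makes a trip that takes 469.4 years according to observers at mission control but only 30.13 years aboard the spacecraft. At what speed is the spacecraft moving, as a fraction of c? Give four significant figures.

β = 0.9979

The proper time is measured aboard the spacecraft (both events occur at the spacecraft's location); Δt is measured at mission control. γ = Δt/τ = 469.4/30.13 = 15.58.
β = √(1 − 1/γ²) = √(1 − 0.004120) = √0.9959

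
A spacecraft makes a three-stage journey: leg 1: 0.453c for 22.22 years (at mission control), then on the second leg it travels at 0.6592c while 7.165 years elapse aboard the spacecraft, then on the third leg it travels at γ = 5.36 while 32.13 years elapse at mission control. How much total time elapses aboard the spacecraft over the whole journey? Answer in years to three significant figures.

τ = 33.0 years

Leg 1: γ = 1/√(1 − 0.453²) = 1/√0.7948 = 1.122; τ_1 = 22.22/1.122 = 19.81 years.
Leg 2: 7.165 years is already measured aboard the spacecraft.
Leg 3: γ = 5.36; τ_3 = 32.13/5.360 = 5.994 years.
Total: 19.81 + 7.165 + 5.994 years.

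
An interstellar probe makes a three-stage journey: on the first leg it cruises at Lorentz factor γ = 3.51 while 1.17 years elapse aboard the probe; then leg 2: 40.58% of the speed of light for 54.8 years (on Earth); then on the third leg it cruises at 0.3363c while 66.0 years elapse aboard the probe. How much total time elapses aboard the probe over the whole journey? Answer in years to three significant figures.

τ = 117 years

Leg 1: 1.17 years is already measured aboard the probe.
Leg 2: β = 0.4058; γ = 1/√(1 − 0.4058²) = 1/√0.8353 = 1.094; τ_2 = 54.8/1.094 = 50.09 years.
Leg 3: 66.0 years is already measured aboard the probe.
Total: 1.170 + 50.09 + 66.00 years.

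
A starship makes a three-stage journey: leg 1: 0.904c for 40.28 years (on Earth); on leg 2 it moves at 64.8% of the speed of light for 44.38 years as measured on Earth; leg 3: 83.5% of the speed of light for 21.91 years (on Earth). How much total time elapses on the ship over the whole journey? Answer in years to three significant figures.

τ = 63.1 years

Leg 1: γ = 1/√(1 − 0.904²) = 1/√0.1828 = 2.339; τ_1 = 40.28/2.339 = 17.22 years.
Leg 2: β = 0.648; γ = 1/√(1 − 0.648²) = 1/√0.5801 = 1.313; τ_2 = 44.38/1.313 = 33.80 years.
Leg 3: β = 0.835; γ = 1/√(1 − 0.835²) = 1/√0.3028 = 1.817; τ_3 = 21.91/1.817 = 12.06 years.
Total: 17.22 + 33.80 + 12.06 years.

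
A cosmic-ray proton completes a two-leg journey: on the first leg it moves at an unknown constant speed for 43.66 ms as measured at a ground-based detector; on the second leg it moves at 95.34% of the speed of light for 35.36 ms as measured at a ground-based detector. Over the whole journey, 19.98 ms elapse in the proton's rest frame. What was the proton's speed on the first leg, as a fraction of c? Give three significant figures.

β = 0.977

Leg 1: speed unknown; τ_1 = 43.66/γ_1.
Leg 2: β = 0.9534; γ = 1/√(1 − 0.9534²) = 1/√0.09103 = 3.314; τ_2 = 35.36/3.314 = 10.67 ms.
Total proper time: τ_1 + 10.67 = 19.98, so τ_1 = 19.98 − 10.67 = 9.312 ms.
γ_1 = 43.66/9.312 = 4.689; β = √(1 − 1/γ²) = √0.9545.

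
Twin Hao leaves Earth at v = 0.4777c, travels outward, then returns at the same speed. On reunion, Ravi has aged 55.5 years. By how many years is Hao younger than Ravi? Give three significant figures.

γ = 1/√(1 − 0.4777²) = 1/√0.7718 = 1.138
Hao's elapsed proper time: τ = 55.5/1.138 = 48.76 years.
Age gap = Δt − τ = 55.5 − 48.76 years.

Δt − τ = 6.74 years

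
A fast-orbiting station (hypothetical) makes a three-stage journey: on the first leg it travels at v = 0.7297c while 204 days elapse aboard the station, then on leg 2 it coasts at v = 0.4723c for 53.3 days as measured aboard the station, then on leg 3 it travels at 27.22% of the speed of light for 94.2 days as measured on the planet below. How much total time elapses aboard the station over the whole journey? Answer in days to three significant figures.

τ = 348 days

Leg 1: 204 days is already measured aboard the station.
Leg 2: 53.3 days is already measured aboard the station.
Leg 3: β = 0.2722; γ = 1/√(1 − 0.2722²) = 1/√0.9259 = 1.039; τ_3 = 94.2/1.039 = 90.64 days.
Total: 204.0 + 53.30 + 90.64 days.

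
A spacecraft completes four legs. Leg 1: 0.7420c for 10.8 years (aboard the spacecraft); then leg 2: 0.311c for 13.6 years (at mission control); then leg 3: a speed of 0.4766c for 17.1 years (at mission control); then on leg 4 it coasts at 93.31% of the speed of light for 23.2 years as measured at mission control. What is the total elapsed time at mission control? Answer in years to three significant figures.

Leg 1: γ = 1/√(1 − 0.7420²) = 1/√0.4494 = 1.492; Δt_1 = 1.492 × 10.8 = 16.11 years.
Leg 2: 13.6 years is already measured at mission control.
Leg 3: 17.1 years is already measured at mission control.
Leg 4: 23.2 years is already measured at mission control.
Total: 16.11 + 13.60 + 17.10 + 23.20 years.

Δt = 70.0 years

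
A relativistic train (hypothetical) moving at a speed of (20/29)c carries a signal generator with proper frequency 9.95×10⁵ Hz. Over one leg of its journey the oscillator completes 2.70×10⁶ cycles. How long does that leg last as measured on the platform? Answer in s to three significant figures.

γ = 1/√(1 − (20/29)²) = 29/21 ≈ 1.381
Proper time for N cycles: τ = N/f = 2.70×10⁶/(9.95×10⁵) = 2.714×10⁰ s = 2.714 s.
Lab-frame duration Δt = γτ = 1.381 × 2.714 = 3.747 s.

Δt = 3.75 s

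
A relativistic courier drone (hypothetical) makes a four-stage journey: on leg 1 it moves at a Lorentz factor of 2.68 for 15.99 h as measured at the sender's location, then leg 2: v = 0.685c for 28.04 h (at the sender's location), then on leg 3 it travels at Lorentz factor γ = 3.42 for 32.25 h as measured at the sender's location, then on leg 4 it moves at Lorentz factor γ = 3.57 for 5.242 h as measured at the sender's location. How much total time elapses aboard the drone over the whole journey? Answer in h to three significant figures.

Leg 1: γ = 2.68; τ_1 = 15.99/2.680 = 5.966 h.
Leg 2: γ = 1/√(1 − 0.685²) = 1/√0.5308 = 1.373; τ_2 = 28.04/1.373 = 20.43 h.
Leg 3: γ = 3.42; τ_3 = 32.25/3.420 = 9.430 h.
Leg 4: γ = 3.57; τ_4 = 5.242/3.570 = 1.468 h.
Total: 5.966 + 20.43 + 9.430 + 1.468 h.

τ = 37.3 h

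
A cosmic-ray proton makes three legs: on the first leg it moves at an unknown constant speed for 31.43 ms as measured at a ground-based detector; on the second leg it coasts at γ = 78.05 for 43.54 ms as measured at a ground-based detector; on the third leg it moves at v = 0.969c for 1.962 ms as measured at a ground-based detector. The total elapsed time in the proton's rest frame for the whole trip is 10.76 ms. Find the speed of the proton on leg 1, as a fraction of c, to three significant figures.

β = 0.951

Leg 1: speed unknown; τ_1 = 31.43/γ_1.
Leg 2: γ = 78.05; τ_2 = 43.54/78.05 = 0.5578 ms.
Leg 3: γ = 1/√(1 − 0.969²) = 1/√0.06104 = 4.048; τ_3 = 1.962/4.048 = 0.4847 ms.
Total proper time: τ_1 + 0.5578 + 0.4847 = 10.76, so τ_1 = 10.76 − 1.043 = 9.717 ms.
γ_1 = 31.43/9.717 = 3.234; β = √(1 − 1/γ²) = √0.9044.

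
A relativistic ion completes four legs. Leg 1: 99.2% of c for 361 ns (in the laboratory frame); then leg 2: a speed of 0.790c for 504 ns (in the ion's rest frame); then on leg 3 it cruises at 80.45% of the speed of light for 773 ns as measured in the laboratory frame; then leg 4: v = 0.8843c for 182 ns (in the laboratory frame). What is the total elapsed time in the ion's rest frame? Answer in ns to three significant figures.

Leg 1: β = 0.992; γ = 1/√(1 − 0.992²) = 1/√0.01594 = 7.922; τ_1 = 361/7.922 = 45.57 ns.
Leg 2: 504 ns is already measured in the ion's rest frame.
Leg 3: β = 0.8045; γ = 1/√(1 − 0.8045²) = 1/√0.3528 = 1.684; τ_3 = 773/1.684 = 459.1 ns.
Leg 4: γ = 1/√(1 − 0.8843²) = 1/√0.2180 = 2.142; τ_4 = 182/2.142 = 84.98 ns.
Total: 45.57 + 504.0 + 459.1 + 84.98 ns.

τ = 1090 ns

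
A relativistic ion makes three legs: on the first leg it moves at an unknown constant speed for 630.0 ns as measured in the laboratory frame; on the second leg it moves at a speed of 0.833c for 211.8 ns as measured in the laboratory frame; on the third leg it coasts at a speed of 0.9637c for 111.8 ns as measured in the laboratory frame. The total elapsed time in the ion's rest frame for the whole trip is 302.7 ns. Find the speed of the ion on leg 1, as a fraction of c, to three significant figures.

Leg 1: speed unknown; τ_1 = 630.0/γ_1.
Leg 2: γ = 1/√(1 − 0.833²) = 1/√0.3061 = 1.807; τ_2 = 211.8/1.807 = 117.2 ns.
Leg 3: γ = 1/√(1 − 0.9637²) = 1/√0.07128 = 3.745; τ_3 = 111.8/3.745 = 29.85 ns.
Total proper time: τ_1 + 117.2 + 29.85 = 302.7, so τ_1 = 302.7 − 147.0 = 155.7 ns.
γ_1 = 630.0/155.7 = 4.047; β = √(1 − 1/γ²) = √0.9389.

β = 0.969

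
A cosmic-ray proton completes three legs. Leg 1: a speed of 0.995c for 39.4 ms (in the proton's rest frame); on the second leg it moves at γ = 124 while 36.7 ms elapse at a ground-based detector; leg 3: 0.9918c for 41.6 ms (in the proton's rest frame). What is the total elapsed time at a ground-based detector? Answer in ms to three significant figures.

Leg 1: γ = 1/√(1 − 0.995²) = 1/√0.009975 = 10.01; Δt_1 = 10.01 × 39.4 = 394.5 ms.
Leg 2: 36.7 ms is already measured at a ground-based detector.
Leg 3: γ = 1/√(1 − 0.9918²) = 1/√0.01633 = 7.825; Δt_3 = 7.825 × 41.6 = 325.5 ms.
Total: 394.5 + 36.70 + 325.5 ms.

Δt = 757 ms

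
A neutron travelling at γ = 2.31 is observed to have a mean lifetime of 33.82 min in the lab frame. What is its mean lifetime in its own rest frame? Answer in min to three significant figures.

γ = 2.31
The lab-frame lifetime is the dilated interval; the proper lifetime is τ₀ = Δt/γ = 33.82/2.310 min.

τ₀ = 14.6 min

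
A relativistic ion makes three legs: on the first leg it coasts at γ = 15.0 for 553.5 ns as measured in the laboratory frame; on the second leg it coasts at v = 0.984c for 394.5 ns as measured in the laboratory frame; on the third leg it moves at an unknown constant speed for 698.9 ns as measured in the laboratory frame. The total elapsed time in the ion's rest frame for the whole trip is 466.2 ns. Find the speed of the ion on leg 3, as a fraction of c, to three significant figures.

β = 0.858

Leg 1: γ = 15.0; τ_1 = 553.5/15.00 = 36.90 ns.
Leg 2: γ = 1/√(1 − 0.984²) = 1/√0.03174 = 5.613; τ_2 = 394.5/5.613 = 70.29 ns.
Leg 3: speed unknown; τ_3 = 698.9/γ_3.
Total proper time: 36.90 + 70.29 + τ_3 = 466.2, so τ_3 = 466.2 − 107.2 = 359.0 ns.
γ_3 = 698.9/359.0 = 1.947; β = √(1 − 1/γ²) = √0.7361.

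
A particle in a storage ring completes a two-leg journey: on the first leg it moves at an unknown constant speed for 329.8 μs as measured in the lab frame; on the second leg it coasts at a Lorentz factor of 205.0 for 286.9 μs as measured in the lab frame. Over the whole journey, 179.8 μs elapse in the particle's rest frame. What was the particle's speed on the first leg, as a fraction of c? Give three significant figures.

Leg 1: speed unknown; τ_1 = 329.8/γ_1.
Leg 2: γ = 205.0; τ_2 = 286.9/205.0 = 1.400 μs.
Total proper time: τ_1 + 1.400 = 179.8, so τ_1 = 179.8 − 1.400 = 178.4 μs.
γ_1 = 329.8/178.4 = 1.849; β = √(1 − 1/γ²) = √0.7074.

β = 0.841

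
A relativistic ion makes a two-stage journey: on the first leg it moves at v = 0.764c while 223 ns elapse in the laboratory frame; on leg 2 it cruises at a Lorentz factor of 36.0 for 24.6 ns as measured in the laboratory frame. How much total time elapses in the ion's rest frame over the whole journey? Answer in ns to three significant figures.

τ = 145 ns

Leg 1: γ = 1/√(1 − 0.764²) = 1/√0.4163 = 1.550; τ_1 = 223/1.550 = 143.9 ns.
Leg 2: γ = 36.0; τ_2 = 24.6/36.00 = 0.6833 ns.
Total: 143.9 + 0.6833 ns.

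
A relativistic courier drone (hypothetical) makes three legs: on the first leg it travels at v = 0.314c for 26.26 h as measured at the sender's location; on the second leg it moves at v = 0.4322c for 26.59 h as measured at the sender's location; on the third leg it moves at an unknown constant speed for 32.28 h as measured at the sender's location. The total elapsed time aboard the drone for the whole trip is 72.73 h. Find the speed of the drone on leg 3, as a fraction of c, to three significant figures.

β = 0.675

Leg 1: γ = 1/√(1 − 0.314²) = 1/√0.9014 = 1.053; τ_1 = 26.26/1.053 = 24.93 h.
Leg 2: γ = 1/√(1 − 0.4322²) = 1/√0.8132 = 1.109; τ_2 = 26.59/1.109 = 23.98 h.
Leg 3: speed unknown; τ_3 = 32.28/γ_3.
Total proper time: 24.93 + 23.98 + τ_3 = 72.73, so τ_3 = 72.73 − 48.91 = 23.82 h.
γ_3 = 32.28/23.82 = 1.355; β = √(1 − 1/γ²) = √0.4555.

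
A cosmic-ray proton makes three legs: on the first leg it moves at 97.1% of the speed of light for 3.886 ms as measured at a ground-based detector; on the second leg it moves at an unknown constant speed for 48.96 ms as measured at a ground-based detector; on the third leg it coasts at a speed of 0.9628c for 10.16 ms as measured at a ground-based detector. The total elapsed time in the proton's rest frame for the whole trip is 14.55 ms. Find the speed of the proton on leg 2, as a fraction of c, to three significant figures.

β = 0.975

Leg 1: β = 0.971; γ = 1/√(1 − 0.971²) = 1/√0.05716 = 4.183; τ_1 = 3.886/4.183 = 0.9291 ms.
Leg 2: speed unknown; τ_2 = 48.96/γ_2.
Leg 3: γ = 1/√(1 − 0.9628²) = 1/√0.07302 = 3.701; τ_3 = 10.16/3.701 = 2.745 ms.
Total proper time: 0.9291 + τ_2 + 2.745 = 14.55, so τ_2 = 14.55 − 3.674 = 10.88 ms.
γ_2 = 48.96/10.88 = 4.502; β = √(1 − 1/γ²) = √0.9507.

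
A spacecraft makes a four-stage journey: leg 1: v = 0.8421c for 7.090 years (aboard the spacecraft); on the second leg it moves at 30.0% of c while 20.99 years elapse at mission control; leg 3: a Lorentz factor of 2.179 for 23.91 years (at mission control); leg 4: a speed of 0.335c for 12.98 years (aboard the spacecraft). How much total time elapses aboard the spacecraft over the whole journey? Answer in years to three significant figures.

Leg 1: 7.090 years is already measured aboard the spacecraft.
Leg 2: β = 0.300; γ = 1/√(1 − 0.300²) = 1/√0.9100 = 1.048; τ_2 = 20.99/1.048 = 20.02 years.
Leg 3: γ = 2.179; τ_3 = 23.91/2.179 = 10.97 years.
Leg 4: 12.98 years is already measured aboard the spacecraft.
Total: 7.090 + 20.02 + 10.97 + 12.98 years.

τ = 51.1 years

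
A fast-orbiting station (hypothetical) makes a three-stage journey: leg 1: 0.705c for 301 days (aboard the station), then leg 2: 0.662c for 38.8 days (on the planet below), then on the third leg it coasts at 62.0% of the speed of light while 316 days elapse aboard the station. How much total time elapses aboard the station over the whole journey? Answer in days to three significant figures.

Leg 1: 301 days is already measured aboard the station.
Leg 2: γ = 1/√(1 − 0.662²) = 1/√0.5618 = 1.334; τ_2 = 38.8/1.334 = 29.08 days.
Leg 3: 316 days is already measured aboard the station.
Total: 301.0 + 29.08 + 316.0 days.

τ = 646 days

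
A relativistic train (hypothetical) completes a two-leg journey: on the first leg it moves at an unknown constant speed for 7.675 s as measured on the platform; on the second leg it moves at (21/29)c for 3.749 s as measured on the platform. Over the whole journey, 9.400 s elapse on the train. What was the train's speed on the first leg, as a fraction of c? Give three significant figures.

β = 0.460

Leg 1: speed unknown; τ_1 = 7.675/γ_1.
Leg 2: γ = 1/√(1 − (21/29)²) = 29/20 = 1.450; τ_2 = 3.749/1.450 = 2.586 s.
Total proper time: τ_1 + 2.586 = 9.400, so τ_1 = 9.400 − 2.586 = 6.814 s.
γ_1 = 7.675/6.814 = 1.126; β = √(1 − 1/γ²) = √0.2117.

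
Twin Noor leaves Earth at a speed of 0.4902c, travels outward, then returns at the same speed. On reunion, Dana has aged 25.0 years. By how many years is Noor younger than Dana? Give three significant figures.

Δt − τ = 3.21 years

γ = 1/√(1 − 0.4902²) = 1/√0.7597 = 1.147
Noor's elapsed proper time: τ = 25.0/1.147 = 21.79 years.
Age gap = Δt − τ = 25.0 − 21.79 years.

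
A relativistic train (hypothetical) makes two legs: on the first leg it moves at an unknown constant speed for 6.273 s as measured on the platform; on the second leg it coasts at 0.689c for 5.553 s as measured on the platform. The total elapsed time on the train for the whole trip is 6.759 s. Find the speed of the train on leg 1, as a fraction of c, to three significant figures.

β = 0.900

Leg 1: speed unknown; τ_1 = 6.273/γ_1.
Leg 2: γ = 1/√(1 − 0.689²) = 1/√0.5253 = 1.380; τ_2 = 5.553/1.380 = 4.025 s.
Total proper time: τ_1 + 4.025 = 6.759, so τ_1 = 6.759 − 4.025 = 2.734 s.
γ_1 = 6.273/2.734 = 2.294; β = √(1 − 1/γ²) = √0.8100.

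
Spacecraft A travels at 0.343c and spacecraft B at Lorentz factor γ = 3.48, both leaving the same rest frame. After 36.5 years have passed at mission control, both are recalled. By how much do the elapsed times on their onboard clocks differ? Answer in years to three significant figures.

A: γ = 1/√(1 − 0.343²) = 1/√0.8824 = 1.065; τ_A = 36.5/1.065 = 34.29 years.
B: γ = 3.48; τ_B = 36.5/3.480 = 10.49 years.

|τ_A − τ_B| = 23.8 years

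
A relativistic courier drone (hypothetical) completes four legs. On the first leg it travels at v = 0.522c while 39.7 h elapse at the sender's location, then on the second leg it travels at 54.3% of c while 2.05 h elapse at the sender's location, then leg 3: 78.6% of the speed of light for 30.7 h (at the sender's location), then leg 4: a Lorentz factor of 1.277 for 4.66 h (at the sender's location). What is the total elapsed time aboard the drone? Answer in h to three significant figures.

τ = 58.2 h

Leg 1: γ = 1/√(1 − 0.522²) = 1/√0.7275 = 1.172; τ_1 = 39.7/1.172 = 33.86 h.
Leg 2: β = 0.543; γ = 1/√(1 − 0.543²) = 1/√0.7052 = 1.191; τ_2 = 2.05/1.191 = 1.721 h.
Leg 3: β = 0.786; γ = 1/√(1 − 0.786²) = 1/√0.3822 = 1.618; τ_3 = 30.7/1.618 = 18.98 h.
Leg 4: γ = 1.277; τ_4 = 4.66/1.277 = 3.649 h.
Total: 33.86 + 1.721 + 18.98 + 3.649 h.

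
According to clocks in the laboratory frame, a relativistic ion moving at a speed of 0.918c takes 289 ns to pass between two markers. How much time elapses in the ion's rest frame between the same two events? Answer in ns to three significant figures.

γ = 1/√(1 − 0.918²) = 1/√0.1573 = 2.522
The interval measured in the laboratory frame is the dilated one; the clock in the ion's rest frame measures the proper time τ = Δt/γ = 289/2.522 ns.

τ = 115 ns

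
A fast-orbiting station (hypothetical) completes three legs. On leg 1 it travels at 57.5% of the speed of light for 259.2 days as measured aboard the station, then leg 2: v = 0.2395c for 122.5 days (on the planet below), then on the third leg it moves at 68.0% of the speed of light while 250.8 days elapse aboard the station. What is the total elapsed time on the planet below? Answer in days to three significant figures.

Δt = 781 days

Leg 1: β = 0.575; γ = 1/√(1 − 0.575²) = 1/√0.6694 = 1.222; Δt_1 = 1.222 × 259.2 = 316.8 days.
Leg 2: 122.5 days is already measured on the planet below.
Leg 3: β = 0.680; γ = 1/√(1 − 0.680²) = 1/√0.5376 = 1.364; Δt_3 = 1.364 × 250.8 = 342.1 days.
Total: 316.8 + 122.5 + 342.1 days.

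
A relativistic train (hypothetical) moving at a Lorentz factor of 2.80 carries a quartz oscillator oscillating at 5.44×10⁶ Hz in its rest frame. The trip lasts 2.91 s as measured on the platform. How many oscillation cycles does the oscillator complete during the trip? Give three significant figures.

N = 5.65×10⁶

γ = 2.80
The oscillator's own cycle count is N = f × τ where τ is the proper time on the train. τ = Δt/γ = 2.91/2.800 = 1.039 s = 1.039×10⁰ s.
N = 5.44×10⁶ × 1.039×10⁰ = 5.654×10⁶.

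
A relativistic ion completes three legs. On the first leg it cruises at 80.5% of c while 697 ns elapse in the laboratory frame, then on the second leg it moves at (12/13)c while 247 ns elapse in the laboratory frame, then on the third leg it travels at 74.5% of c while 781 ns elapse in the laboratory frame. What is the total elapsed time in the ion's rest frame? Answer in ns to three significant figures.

Leg 1: β = 0.805; γ = 1/√(1 − 0.805²) = 1/√0.3520 = 1.686; τ_1 = 697/1.686 = 413.5 ns.
Leg 2: γ = 1/√(1 − (12/13)²) = 13/5 = 2.600; τ_2 = 247/2.600 = 95.00 ns.
Leg 3: β = 0.745; γ = 1/√(1 − 0.745²) = 1/√0.4450 = 1.499; τ_3 = 781/1.499 = 521.0 ns.
Total: 413.5 + 95.00 + 521.0 ns.

τ = 1030 ns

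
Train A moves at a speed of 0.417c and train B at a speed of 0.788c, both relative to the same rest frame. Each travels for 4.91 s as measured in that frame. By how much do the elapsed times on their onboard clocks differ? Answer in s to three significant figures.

A: γ = 1/√(1 − 0.417²) = 1/√0.8261 = 1.100; τ_A = 4.91/1.100 = 4.463 s.
B: γ = 1/√(1 − 0.788²) = 1/√0.3791 = 1.624; τ_B = 4.91/1.624 = 3.023 s.

|τ_A − τ_B| = 1.44 s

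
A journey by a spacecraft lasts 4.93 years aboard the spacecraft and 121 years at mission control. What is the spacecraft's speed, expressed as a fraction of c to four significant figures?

The proper time is measured aboard the spacecraft (both events occur at the spacecraft's location); Δt is measured at mission control. γ = Δt/τ = 121/4.93 = 24.54.
β = √(1 − 1/γ²) = √(1 − 0.001660) = √0.9983

β = 0.9992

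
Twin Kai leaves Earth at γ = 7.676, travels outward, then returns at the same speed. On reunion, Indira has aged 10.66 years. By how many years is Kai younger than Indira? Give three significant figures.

Δt − τ = 9.27 years

γ = 7.676
Kai's elapsed proper time: τ = 10.66/7.676 = 1.389 years.
Age gap = Δt − τ = 10.66 − 1.389 years.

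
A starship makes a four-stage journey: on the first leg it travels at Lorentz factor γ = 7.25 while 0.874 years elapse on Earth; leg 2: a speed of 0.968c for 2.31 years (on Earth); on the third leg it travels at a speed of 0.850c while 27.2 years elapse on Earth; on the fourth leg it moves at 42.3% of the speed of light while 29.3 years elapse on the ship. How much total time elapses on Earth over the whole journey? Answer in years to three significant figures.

Leg 1: 0.874 years is already measured on Earth.
Leg 2: 2.31 years is already measured on Earth.
Leg 3: 27.2 years is already measured on Earth.
Leg 4: β = 0.423; γ = 1/√(1 − 0.423²) = 1/√0.8211 = 1.104; Δt_4 = 1.104 × 29.3 = 32.34 years.
Total: 0.8740 + 2.310 + 27.20 + 32.34 years.

Δt = 62.7 years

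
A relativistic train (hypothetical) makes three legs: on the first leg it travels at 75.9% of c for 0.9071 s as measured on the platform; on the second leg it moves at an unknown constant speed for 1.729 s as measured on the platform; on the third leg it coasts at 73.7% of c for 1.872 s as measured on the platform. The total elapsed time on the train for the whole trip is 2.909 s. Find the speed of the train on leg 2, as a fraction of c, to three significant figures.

β = 0.793

Leg 1: β = 0.759; γ = 1/√(1 − 0.759²) = 1/√0.4239 = 1.536; τ_1 = 0.9071/1.536 = 0.5906 s.
Leg 2: speed unknown; τ_2 = 1.729/γ_2.
Leg 3: β = 0.737; γ = 1/√(1 − 0.737²) = 1/√0.4568 = 1.480; τ_3 = 1.872/1.480 = 1.265 s.
Total proper time: 0.5906 + τ_2 + 1.265 = 2.909, so τ_2 = 2.909 − 1.856 = 1.053 s.
γ_2 = 1.729/1.053 = 1.642; β = √(1 − 1/γ²) = √0.6290.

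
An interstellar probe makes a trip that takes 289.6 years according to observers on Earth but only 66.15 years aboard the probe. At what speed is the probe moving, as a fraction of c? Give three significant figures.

β = 0.974

The proper time is measured aboard the probe (both events occur at the probe's location); Δt is measured on Earth. γ = Δt/τ = 289.6/66.15 = 4.378.
β = √(1 − 1/γ²) = √(1 − 0.05218) = √0.9478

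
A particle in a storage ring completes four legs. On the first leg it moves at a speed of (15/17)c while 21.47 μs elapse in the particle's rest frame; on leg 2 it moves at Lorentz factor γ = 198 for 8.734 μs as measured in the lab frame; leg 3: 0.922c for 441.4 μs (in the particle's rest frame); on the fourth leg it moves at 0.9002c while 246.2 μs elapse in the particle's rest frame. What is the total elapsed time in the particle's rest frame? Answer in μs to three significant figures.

Leg 1: 21.47 μs is already measured in the particle's rest frame.
Leg 2: γ = 198; τ_2 = 8.734/198.0 = 0.04411 μs.
Leg 3: 441.4 μs is already measured in the particle's rest frame.
Leg 4: 246.2 μs is already measured in the particle's rest frame.
Total: 21.47 + 0.04411 + 441.4 + 246.2 μs.

τ = 709 μs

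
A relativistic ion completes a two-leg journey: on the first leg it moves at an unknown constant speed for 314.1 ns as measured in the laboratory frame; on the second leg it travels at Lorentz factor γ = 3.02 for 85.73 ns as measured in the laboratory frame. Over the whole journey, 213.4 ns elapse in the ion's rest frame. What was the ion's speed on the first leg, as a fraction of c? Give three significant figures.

Leg 1: speed unknown; τ_1 = 314.1/γ_1.
Leg 2: γ = 3.02; τ_2 = 85.73/3.020 = 28.39 ns.
Total proper time: τ_1 + 28.39 = 213.4, so τ_1 = 213.4 − 28.39 = 185.0 ns.
γ_1 = 314.1/185.0 = 1.698; β = √(1 − 1/γ²) = √0.6531.

β = 0.808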